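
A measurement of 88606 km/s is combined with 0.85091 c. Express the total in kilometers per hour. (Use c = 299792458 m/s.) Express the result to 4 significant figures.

1.237 × 10^9 km/h

88606 km/s = 3.18982 × 10^8 km/h and 0.85091 c = 9.18347 × 10^8 km/h.
3.18982 × 10^8 + 9.18347 × 10^8 ≈ 1.237 × 10^9 km/h.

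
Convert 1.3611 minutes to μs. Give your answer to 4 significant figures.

1 min = 6.00000e+7 microseconds.
Thus 1.3611 × 6.00000e+7 ≈ 8.167e+7 μs.

8.167e+7 microseconds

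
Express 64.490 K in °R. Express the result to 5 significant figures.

°R = K × 9/5.
Applying the formula gives 116.08 °R.

116.08 degrees Rankine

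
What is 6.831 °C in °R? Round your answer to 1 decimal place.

504.0 °R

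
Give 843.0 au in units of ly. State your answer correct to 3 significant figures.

0.0133 ly

1 au = 1.58125e-5 ly.
843.0 × 1.58125e-5 ≈ 0.0133 ly.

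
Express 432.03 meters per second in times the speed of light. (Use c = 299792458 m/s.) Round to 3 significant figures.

1.44e-6 c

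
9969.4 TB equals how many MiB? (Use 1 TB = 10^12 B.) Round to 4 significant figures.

1 TB = 953674 mebibytes.
Thus 9969.4 × 953674 ≈ 9.508e+9 MiB.

9.508e+9 MiB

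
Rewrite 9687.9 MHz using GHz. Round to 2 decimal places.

9.69 gigahertz

1 megahertz = 0.00100000 GHz.
Then 9687.9 × 0.00100000 ≈ 9.69 GHz.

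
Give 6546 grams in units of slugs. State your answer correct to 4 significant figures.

1 gram = 6.85218e-5 slug.
6546 × 6.85218e-5 ≈ 0.4485 slug.

0.4485 slug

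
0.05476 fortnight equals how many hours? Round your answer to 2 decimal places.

1 fortnight = 336.000 hours.
0.05476 × 336.000 ≈ 18.40 h.

18.40 hours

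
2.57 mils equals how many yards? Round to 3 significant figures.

1 mil = 2.77778 × 10^-5 yards.
So 2.57 × 2.77778 × 10^-5 ≈ 7.14 × 10^-5 yd.

7.14 × 10^-5 yards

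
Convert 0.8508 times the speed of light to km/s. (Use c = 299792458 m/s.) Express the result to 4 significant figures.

1 c = 299792 kilometers per second.
0.8508 × 299792 ≈ 255100 km/s.

255100 kilometers per second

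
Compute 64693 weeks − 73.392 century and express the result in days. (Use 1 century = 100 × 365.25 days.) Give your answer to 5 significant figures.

-2.2278e+6 d

64693 wk = 452851 d and 73.392 century = 2.68064e+6 d.
452851 − 2.68064e+6 ≈ -2.2278e+6 d.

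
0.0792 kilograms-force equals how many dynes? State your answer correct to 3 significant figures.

77700 dynes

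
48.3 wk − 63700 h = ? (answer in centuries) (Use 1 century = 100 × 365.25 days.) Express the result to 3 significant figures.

-0.0634 centuries

48.3 wk = 0.00925667 century and 63700 h = 0.0726671 century.
0.00925667 − 0.0726671 ≈ -0.0634 century.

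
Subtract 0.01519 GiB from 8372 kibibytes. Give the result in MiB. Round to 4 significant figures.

8372 KiB = 8.17578 MiB and 0.01519 GiB = 15.5546 MiB.
8.17578 − 15.5546 ≈ -7.379 MiB.

-7.379 MiB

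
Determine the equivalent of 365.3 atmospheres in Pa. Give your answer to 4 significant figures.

3.701e+7 pascals

1 atm = 101325 Pa.
365.3 × 101325 ≈ 3.701e+7 Pa.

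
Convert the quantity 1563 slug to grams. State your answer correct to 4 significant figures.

1 slug = 14593.9 grams.
1563 × 14593.9 ≈ 2.281e+7 g.

2.281e+7 g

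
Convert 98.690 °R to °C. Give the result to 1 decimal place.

-218.3 °C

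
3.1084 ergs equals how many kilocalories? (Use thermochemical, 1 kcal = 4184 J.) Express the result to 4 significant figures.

1 erg = 2.39006e-11 kcal.
Then 3.1084 × 2.39006e-11 ≈ 7.429e-11 kcal.

7.429e-11 kcal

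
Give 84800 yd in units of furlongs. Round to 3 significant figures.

1 yd = 0.00454545 furlongs.
So 84800 × 0.00454545 ≈ 385 furlong.

385 furlong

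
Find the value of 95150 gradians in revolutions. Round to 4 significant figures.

237.9 revolutions

1 gradian = 0.00250000 rev.
So 95150 × 0.00250000 ≈ 237.9 rev.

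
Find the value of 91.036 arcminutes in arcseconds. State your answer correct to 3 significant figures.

1 arcmin = 60.0000 arcsec.
So 91.036 × 60.0000 ≈ 5460 arcsec.

5460 arcsec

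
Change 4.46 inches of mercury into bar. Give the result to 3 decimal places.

0.151 bar

1 inHg = 0.0338639 bar.
Thus 4.46 × 0.0338639 ≈ 0.151 bar.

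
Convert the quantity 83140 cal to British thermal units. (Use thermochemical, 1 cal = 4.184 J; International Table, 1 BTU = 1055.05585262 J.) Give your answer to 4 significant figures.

1 cal = 0.00396567 British thermal units.
Thus 83140 × 0.00396567 ≈ 329.7 BTU.

329.7 British thermal units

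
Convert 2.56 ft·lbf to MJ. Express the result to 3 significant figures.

1 ft·lbf = 1.35582e-6 megajoules.
Then 2.56 × 1.35582e-6 ≈ 3.47e-6 MJ.

3.47e-6 MJ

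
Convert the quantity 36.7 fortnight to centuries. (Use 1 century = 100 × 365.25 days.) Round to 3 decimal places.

1 fortnight = 0.000383299 century.
36.7 × 0.000383299 ≈ 0.014 century.

0.014 century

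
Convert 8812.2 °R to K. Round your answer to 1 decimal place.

4895.7 kelvins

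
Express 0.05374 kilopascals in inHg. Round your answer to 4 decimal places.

0.0159 inHg

1 kPa = 0.295300 inches of mercury.
Then 0.05374 × 0.295300 ≈ 0.0159 inHg.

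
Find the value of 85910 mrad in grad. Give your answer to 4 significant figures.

5469 gradians

1 milliradian = 0.0636620 grad.
So 85910 × 0.0636620 ≈ 5469 grad.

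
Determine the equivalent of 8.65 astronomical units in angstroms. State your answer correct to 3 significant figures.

1.29e+22 Å

1 astronomical unit = 1.49598e+21 Å.
Then 8.65 × 1.49598e+21 ≈ 1.29e+22 Å.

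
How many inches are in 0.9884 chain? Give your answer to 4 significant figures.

782.8 in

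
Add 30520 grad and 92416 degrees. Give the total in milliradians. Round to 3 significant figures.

30520 grad = 479407 mrad and 92416 ° = 1.61296 × 10^6 mrad.
479407 + 1.61296 × 10^6 ≈ 2.09 × 10^6 mrad.

2.09 × 10^6 milliradians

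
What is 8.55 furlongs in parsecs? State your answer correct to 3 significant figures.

5.57e-14 pc

1 furlong = 6.51941e-15 parsecs.
Then 8.55 × 6.51941e-15 ≈ 5.57e-14 pc.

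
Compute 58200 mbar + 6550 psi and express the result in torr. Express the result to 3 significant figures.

58200 mbar = 43653.6 torr and 6550 psi = 338733 torr.
43653.6 + 338733 ≈ 382000 torr.

382000 torr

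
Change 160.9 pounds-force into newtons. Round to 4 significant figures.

715.7 N

1 lbf = 4.44822 N.
So 160.9 × 4.44822 ≈ 715.7 N.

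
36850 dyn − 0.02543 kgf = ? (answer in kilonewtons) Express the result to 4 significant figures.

36850 dyn = 0.000368500 kN and 0.02543 kgf = 0.000249383 kN.
0.000368500 − 0.000249383 ≈ 0.0001191 kN.

0.0001191 kN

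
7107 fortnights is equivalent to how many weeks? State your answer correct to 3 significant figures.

14200 wk

1 fortnight = 2.00000 wk.
Thus 7107 × 2.00000 ≈ 14200 wk.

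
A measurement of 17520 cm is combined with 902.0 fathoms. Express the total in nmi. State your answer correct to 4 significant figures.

0.9853 nautical miles

17520 cm = 0.0946004 nmi and 902.0 fathom = 0.890701 nmi.
0.0946004 + 0.890701 ≈ 0.9853 nmi.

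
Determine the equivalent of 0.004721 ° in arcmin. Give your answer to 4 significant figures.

0.2833 arcmin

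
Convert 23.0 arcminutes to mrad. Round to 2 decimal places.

6.69 mrad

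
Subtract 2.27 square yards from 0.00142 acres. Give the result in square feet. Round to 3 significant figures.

41.4 ft²

0.00142 acre = 61.8552 ft² and 2.27 yd² = 20.4300 ft².
61.8552 − 20.4300 ≈ 41.4 ft².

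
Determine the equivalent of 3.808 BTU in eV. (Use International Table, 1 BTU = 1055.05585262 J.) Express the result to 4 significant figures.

1 BTU = 6.58514e+21 eV.
3.808 × 6.58514e+21 ≈ 2.508e+22 eV.

2.508e+22 eV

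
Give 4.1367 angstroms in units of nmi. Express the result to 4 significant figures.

2.234 × 10^-13 nautical miles

1 angstrom = 5.39957 × 10^-14 nmi.
Then 4.1367 × 5.39957 × 10^-14 ≈ 2.234 × 10^-13 nmi.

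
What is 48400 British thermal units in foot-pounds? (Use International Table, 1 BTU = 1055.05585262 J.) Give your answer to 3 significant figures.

3.77e+7 ft·lbf

1 British thermal unit = 778.169 ft·lbf.
Thus 48400 × 778.169 ≈ 3.77e+7 ft·lbf.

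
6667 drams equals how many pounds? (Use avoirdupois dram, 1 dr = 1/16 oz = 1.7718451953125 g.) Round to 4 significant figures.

1 dr = 0.00390625 pounds.
Thus 6667 × 0.00390625 ≈ 26.04 lb.

26.04 lb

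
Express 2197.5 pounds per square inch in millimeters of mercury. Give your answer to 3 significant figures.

1 psi = 51.7149 millimeters of mercury.
So 2197.5 × 51.7149 ≈ 114000 mmHg.

114000 mmHg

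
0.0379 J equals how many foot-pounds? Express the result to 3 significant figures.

0.0280 foot-pounds

1 J = 0.737562 foot-pounds.
So 0.0379 × 0.737562 ≈ 0.0280 ft·lbf.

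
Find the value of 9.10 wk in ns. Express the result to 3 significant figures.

5.50e+15 ns

1 week = 6.04800e+14 ns.
Then 9.10 × 6.04800e+14 ≈ 5.50e+15 ns.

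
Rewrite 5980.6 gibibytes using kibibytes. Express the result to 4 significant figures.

1 gibibyte = 1.04858e+6 KiB.
So 5980.6 × 1.04858e+6 ≈ 6.271e+9 KiB.

6.271e+9 kibibytes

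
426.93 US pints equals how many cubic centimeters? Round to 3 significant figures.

202000 cm³

1 US pint = 473.176 cm³.
Thus 426.93 × 473.176 ≈ 202000 cm³.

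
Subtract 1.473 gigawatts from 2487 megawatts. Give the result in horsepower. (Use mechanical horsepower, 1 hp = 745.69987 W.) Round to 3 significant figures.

2487 MW = 3.33512e+6 hp and 1.473 GW = 1.97533e+6 hp.
3.33512e+6 − 1.97533e+6 ≈ 1.36e+6 hp.

1.36e+6 horsepower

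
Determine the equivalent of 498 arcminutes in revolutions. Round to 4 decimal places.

1 arcmin = 4.62963 × 10^-5 rev.
Thus 498 × 4.62963 × 10^-5 ≈ 0.0231 rev.

0.0231 rev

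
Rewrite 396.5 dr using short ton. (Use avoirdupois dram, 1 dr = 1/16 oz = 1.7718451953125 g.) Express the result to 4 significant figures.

0.0007744 short ton

1 dr = 1.953125 × 10^-6 short ton.
396.5 × 1.953125 × 10^-6 ≈ 0.0007744 short ton.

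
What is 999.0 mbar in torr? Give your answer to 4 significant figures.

749.3 torr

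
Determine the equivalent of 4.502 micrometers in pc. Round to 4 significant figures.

1.459 × 10^-22 pc

1 μm = 3.24078 × 10^-23 parsecs.
So 4.502 × 3.24078 × 10^-23 ≈ 1.459 × 10^-22 pc.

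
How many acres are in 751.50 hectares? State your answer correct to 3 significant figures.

1860 acres

1 ha = 2.47105 acres.
Thus 751.50 × 2.47105 ≈ 1860 acre.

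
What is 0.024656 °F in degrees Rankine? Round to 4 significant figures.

°R = °F + 459.67.
Applying the formula gives 459.7 °R.

459.7 degrees Rankine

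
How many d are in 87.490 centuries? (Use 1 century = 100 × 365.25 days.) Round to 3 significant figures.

1 century = 36525.0 d.
Thus 87.490 × 36525.0 ≈ 3.20 × 10^6 d.

3.20 × 10^6 d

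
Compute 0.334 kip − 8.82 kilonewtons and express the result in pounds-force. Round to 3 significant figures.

0.334 kip = 334.000 lbf and 8.82 kN = 1982.81 lbf.
334.000 − 1982.81 ≈ -1650 lbf.

-1650 lbf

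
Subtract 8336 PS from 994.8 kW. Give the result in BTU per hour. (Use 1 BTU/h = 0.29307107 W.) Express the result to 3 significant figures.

994.8 kW = 3.39440e+6 BTU/h and 8336 PS = 2.09202e+7 BTU/h.
3.39440e+6 − 2.09202e+7 ≈ -1.75e+7 BTU/h.

-1.75e+7 BTU/h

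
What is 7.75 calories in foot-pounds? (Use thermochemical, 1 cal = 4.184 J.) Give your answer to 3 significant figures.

1 cal = 3.08596 ft·lbf.
7.75 × 3.08596 ≈ 23.9 ft·lbf.

23.9 foot-pounds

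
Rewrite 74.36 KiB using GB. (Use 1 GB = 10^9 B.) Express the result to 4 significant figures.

1 kibibyte = 1.02400 × 10^-6 GB.
So 74.36 × 1.02400 × 10^-6 ≈ 7.614 × 10^-5 GB.

7.614 × 10^-5 gigabytes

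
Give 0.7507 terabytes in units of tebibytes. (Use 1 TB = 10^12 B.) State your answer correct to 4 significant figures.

0.6828 TiB

1 terabyte = 0.909495 TiB.
Thus 0.7507 × 0.909495 ≈ 0.6828 TiB.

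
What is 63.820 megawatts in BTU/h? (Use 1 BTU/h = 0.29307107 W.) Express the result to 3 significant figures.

2.18 × 10^8 BTU per hour

1 megawatt = 3.41214 × 10^6 BTU per hour.
So 63.820 × 3.41214 × 10^6 ≈ 2.18 × 10^8 BTU/h.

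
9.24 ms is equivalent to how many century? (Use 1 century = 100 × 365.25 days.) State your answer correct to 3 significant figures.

2.93e-12 centuries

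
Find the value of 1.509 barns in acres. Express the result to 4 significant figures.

1 barn = 2.47105e-32 acre.
Then 1.509 × 2.47105e-32 ≈ 3.729e-32 acre.

3.729e-32 acre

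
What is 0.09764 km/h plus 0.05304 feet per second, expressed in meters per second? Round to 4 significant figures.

0.04329 meters per second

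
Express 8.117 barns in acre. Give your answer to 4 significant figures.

1 barn = 2.47105 × 10^-32 acre.
So 8.117 × 2.47105 × 10^-32 ≈ 2.006 × 10^-31 acre.

2.006 × 10^-31 acre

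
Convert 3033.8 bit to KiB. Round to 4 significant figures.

0.3703 KiB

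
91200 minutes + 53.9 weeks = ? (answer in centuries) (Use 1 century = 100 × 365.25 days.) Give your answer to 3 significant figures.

91200 min = 0.00173397 century and 53.9 wk = 0.0103299 century.
0.00173397 + 0.0103299 ≈ 0.0121 century.

0.0121 century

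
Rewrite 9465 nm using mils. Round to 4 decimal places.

0.3726 mil

1 nm = 3.93701e-5 mil.
9465 × 3.93701e-5 ≈ 0.3726 mil.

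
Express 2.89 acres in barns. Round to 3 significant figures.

1.17 × 10^32 barn

1 acre = 4.04686 × 10^31 barn.
Thus 2.89 × 4.04686 × 10^31 ≈ 1.17 × 10^32 barn.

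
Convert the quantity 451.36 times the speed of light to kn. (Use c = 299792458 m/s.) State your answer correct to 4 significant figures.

1 c = 5.82750e+8 knots.
451.36 × 5.82750e+8 ≈ 2.630e+11 kn.

2.630e+11 knots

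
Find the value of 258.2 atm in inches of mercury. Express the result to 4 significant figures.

1 atmosphere = 29.9213 inHg.
So 258.2 × 29.9213 ≈ 7726 inHg.

7726 inHg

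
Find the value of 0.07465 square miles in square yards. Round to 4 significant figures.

231200 yd²

1 square mile = 3.09760 × 10^6 square yards.
So 0.07465 × 3.09760 × 10^6 ≈ 231200 yd².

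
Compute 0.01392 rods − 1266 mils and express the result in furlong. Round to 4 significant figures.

0.0001882 furlong

0.01392 rod = 0.000348000 furlong and 1266 mil = 0.000159848 furlong.
0.000348000 − 0.000159848 ≈ 0.0001882 furlong.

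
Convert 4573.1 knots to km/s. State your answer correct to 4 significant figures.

2.353 km/s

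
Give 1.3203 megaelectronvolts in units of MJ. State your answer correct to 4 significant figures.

2.115e-19 MJ

1 megaelectronvolt = 1.60218e-19 MJ.
So 1.3203 × 1.60218e-19 ≈ 2.115e-19 MJ.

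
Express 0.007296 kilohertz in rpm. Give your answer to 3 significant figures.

438 revolutions per minute

1 kHz = 60000.0 revolutions per minute.
Thus 0.007296 × 60000.0 ≈ 438 rpm.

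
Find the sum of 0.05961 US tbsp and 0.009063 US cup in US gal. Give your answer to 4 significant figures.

0.0007993 US gal

0.05961 US tbsp = 0.0002328516 US gal and 0.009063 US cup = 0.0005664375 US gal.
0.0002328516 + 0.0005664375 ≈ 0.0007993 US gal.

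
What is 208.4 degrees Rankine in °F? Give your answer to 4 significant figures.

°R = °F + 459.67.
Applying the formula gives -251.3 °F.

-251.3 degrees Fahrenheit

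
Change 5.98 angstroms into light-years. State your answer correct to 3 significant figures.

1 angstrom = 1.05700e-26 light-years.
Thus 5.98 × 1.05700e-26 ≈ 6.32e-26 ly.

6.32e-26 ly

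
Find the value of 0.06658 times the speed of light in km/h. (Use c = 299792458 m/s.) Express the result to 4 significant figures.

7.186 × 10^7 km/h

1 speed of light = 1.07925 × 10^9 kilometers per hour.
Then 0.06658 × 1.07925 × 10^9 ≈ 7.186 × 10^7 km/h.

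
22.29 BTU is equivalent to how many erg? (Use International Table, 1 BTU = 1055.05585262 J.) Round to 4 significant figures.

2.352 × 10^11 ergs

1 BTU = 1.05506 × 10^10 ergs.
Thus 22.29 × 1.05506 × 10^10 ≈ 2.352 × 10^11 erg.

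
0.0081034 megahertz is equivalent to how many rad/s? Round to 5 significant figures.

1 MHz = 6.28319 × 10^6 rad/s.
Thus 0.0081034 × 6.28319 × 10^6 ≈ 50915 rad/s.

50915 radians per second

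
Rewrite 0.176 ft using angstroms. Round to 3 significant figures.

5.36 × 10^8 angstroms

1 foot = 3.04800 × 10^9 Å.
Then 0.176 × 3.04800 × 10^9 ≈ 5.36 × 10^8 Å.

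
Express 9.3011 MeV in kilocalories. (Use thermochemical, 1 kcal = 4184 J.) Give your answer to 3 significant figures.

3.56 × 10^-16 kilocalories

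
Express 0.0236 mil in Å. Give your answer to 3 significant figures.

5990 angstroms

1 mil = 254000 Å.
Thus 0.0236 × 254000 ≈ 5990 Å.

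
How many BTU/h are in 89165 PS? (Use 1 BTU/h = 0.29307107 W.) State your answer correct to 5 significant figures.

2.2377 × 10^8 BTU per hour

1 metric horsepower = 2509.63 BTU/h.
Thus 89165 × 2509.63 ≈ 2.2377 × 10^8 BTU/h.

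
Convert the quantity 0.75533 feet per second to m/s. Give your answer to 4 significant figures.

0.2302 m/s

1 ft/s = 0.304800 meters per second.
So 0.75533 × 0.304800 ≈ 0.2302 m/s.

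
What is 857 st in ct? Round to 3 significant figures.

1 st = 31751.5 carats.
So 857 × 31751.5 ≈ 2.72 × 10^7 ct.

2.72 × 10^7 carats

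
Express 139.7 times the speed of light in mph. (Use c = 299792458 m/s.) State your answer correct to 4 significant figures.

1 c = 6.70617 × 10^8 mph.
Thus 139.7 × 6.70617 × 10^8 ≈ 9.369 × 10^10 mph.

9.369 × 10^10 mph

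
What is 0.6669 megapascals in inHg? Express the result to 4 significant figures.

1 megapascal = 295.300 inHg.
Then 0.6669 × 295.300 ≈ 196.9 inHg.

196.9 inHg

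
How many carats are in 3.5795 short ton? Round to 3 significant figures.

1.62 × 10^7 ct

1 short ton = 4.53592 × 10^6 carats.
Thus 3.5795 × 4.53592 × 10^6 ≈ 1.62 × 10^7 ct.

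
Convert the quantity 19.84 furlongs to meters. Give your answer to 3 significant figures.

3990 m

1 furlong = 201.168 meters.
Then 19.84 × 201.168 ≈ 3990 m.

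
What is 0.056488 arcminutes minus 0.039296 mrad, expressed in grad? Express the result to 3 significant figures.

0.056488 arcmin = 0.00104607 grad and 0.039296 mrad = 0.00250166 grad.
0.00104607 − 0.00250166 ≈ -0.00146 grad.

-0.00146 grad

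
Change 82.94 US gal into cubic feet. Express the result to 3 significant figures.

11.1 cubic feet

1 US gallon = 0.133681 cubic feet.
82.94 × 0.133681 ≈ 11.1 ft³.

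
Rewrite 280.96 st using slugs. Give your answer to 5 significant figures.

122.26 slug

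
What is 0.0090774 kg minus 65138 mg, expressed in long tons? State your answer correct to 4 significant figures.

-5.518 × 10^-5 long ton

0.0090774 kg = 8.93404 × 10^-6 long ton and 65138 mg = 6.41092 × 10^-5 long ton.
8.93404 × 10^-6 − 6.41092 × 10^-5 ≈ -5.518 × 10^-5 long ton.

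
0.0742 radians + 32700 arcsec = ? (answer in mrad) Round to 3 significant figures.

233 mrad

0.0742 rad = 74.2000 mrad and 32700 arcsec = 158.534 mrad.
74.2000 + 158.534 ≈ 233 mrad.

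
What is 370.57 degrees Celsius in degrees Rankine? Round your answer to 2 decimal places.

°R = (°C + 273.15) × 9/5.
Applying the formula gives 1158.70 °R.

1158.70 degrees Rankine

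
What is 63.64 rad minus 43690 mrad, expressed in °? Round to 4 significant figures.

1143 degrees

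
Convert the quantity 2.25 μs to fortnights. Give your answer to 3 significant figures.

1.86e-12 fortnights

1 microsecond = 8.26720e-13 fortnight.
2.25 × 8.26720e-13 ≈ 1.86e-12 fortnight.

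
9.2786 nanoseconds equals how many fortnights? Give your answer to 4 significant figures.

7.671e-15 fortnight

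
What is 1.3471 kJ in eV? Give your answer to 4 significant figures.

1 kilojoule = 6.24151e+21 eV.
Thus 1.3471 × 6.24151e+21 ≈ 8.408e+21 eV.

8.408e+21 eV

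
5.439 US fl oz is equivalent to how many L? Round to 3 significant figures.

1 US fluid ounce = 0.0295735 L.
5.439 × 0.0295735 ≈ 0.161 L.

0.161 L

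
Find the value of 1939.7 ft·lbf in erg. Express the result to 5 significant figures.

2.6299 × 10^10 erg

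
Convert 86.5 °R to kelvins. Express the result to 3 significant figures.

48.1 kelvins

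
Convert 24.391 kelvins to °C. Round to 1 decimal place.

K = °C + 273.15.
Applying the formula gives -248.8 °C.

-248.8 °C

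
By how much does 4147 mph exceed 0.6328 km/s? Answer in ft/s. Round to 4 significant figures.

4006 ft/s

4147 mph = 6082.27 ft/s and 0.6328 km/s = 2076.12 ft/s.
6082.27 − 2076.12 ≈ 4006 ft/s.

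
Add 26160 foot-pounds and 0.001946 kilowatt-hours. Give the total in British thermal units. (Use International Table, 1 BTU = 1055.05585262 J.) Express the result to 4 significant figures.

40.26 BTU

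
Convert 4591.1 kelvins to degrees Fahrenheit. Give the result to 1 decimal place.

7804.3 °F

K = (°F + 459.67) × 5/9.
Applying the formula gives 7804.3 °F.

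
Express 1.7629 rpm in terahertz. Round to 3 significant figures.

1 rpm = 1.66667 × 10^-14 THz.
1.7629 × 1.66667 × 10^-14 ≈ 2.94 × 10^-14 THz.

2.94 × 10^-14 THz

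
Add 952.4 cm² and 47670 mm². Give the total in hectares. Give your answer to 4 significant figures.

1.429e-5 hectares

952.4 cm² = 9.52400e-6 ha and 47670 mm² = 4.76700e-6 ha.
9.52400e-6 + 4.76700e-6 ≈ 1.429e-5 ha.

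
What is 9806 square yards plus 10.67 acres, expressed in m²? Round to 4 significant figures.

9806 yd² = 8199.06 m² and 10.67 acre = 43180.0 m².
8199.06 + 43180.0 ≈ 51380 m².

51380 m²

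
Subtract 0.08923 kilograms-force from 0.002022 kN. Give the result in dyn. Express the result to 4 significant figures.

114700 dyn

0.002022 kN = 202200 dyn and 0.08923 kgf = 87504.7 dyn.
202200 − 87504.7 ≈ 114700 dyn.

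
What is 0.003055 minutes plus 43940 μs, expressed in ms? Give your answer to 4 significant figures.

227.2 ms

0.003055 min = 183.300 ms and 43940 μs = 43.9400 ms.
183.300 + 43.9400 ≈ 227.2 ms.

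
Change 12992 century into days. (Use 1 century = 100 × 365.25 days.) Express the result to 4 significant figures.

4.745e+8 d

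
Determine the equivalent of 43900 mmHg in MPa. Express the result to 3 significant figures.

5.85 MPa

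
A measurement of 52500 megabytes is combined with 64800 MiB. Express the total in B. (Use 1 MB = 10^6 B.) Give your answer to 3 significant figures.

1.20 × 10^11 bytes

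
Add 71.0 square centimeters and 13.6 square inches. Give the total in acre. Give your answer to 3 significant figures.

3.92 × 10^-6 acre

71.0 cm² = 1.75445 × 10^-6 acre and 13.6 in² = 2.16815 × 10^-6 acre.
1.75445 × 10^-6 + 2.16815 × 10^-6 ≈ 3.92 × 10^-6 acre.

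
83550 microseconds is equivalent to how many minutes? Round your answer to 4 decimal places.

0.0014 min

1 μs = 1.66667e-8 minutes.
So 83550 × 1.66667e-8 ≈ 0.0014 min.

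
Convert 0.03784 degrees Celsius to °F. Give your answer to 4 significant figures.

32.07 °F

°F = °C × 9/5 + 32.
Applying the formula gives 32.07 °F.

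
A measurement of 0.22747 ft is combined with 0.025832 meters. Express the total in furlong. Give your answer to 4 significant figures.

0.0004731 furlong

0.22747 ft = 0.000344652 furlong and 0.025832 m = 0.000128410 furlong.
0.000344652 + 0.000128410 ≈ 0.0004731 furlong.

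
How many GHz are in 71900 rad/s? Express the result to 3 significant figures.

1.14 × 10^-5 gigahertz

1 radian per second = 1.59155 × 10^-10 GHz.
So 71900 × 1.59155 × 10^-10 ≈ 1.14 × 10^-5 GHz.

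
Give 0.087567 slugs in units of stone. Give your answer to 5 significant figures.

1 slug = 2.29815 stone.
Thus 0.087567 × 2.29815 ≈ 0.20124 st.

0.20124 stone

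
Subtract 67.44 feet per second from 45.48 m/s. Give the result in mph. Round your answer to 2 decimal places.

55.75 mph

45.48 m/s = 101.736 mph and 67.44 ft/s = 45.9818 mph.
101.736 − 45.9818 ≈ 55.75 mph.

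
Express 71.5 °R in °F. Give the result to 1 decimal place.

-388.2 degrees Fahrenheit

°R = °F + 459.67.
Applying the formula gives -388.2 °F.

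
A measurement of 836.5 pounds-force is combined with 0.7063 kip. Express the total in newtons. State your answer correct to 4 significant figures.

836.5 lbf = 3720.94 N and 0.7063 kip = 3141.78 N.
3720.94 + 3141.78 ≈ 6863 N.

6863 N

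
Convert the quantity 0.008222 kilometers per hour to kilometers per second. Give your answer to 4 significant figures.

2.284 × 10^-6 km/s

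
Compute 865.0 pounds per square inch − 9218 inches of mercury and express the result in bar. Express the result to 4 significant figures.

-252.5 bar

865.0 psi = 59.6397 bar and 9218 inHg = 312.157 bar.
59.6397 − 312.157 ≈ -252.5 bar.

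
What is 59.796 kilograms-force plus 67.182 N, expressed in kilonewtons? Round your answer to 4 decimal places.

0.6536 kilonewtons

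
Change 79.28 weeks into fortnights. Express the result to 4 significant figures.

39.64 fortnights

1 week = 0.500000 fortnights.
Thus 79.28 × 0.500000 ≈ 39.64 fortnight.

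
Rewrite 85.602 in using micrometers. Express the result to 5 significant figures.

1 inch = 25400.0 μm.
So 85.602 × 25400.0 ≈ 2.1743 × 10^6 μm.

2.1743 × 10^6 micrometers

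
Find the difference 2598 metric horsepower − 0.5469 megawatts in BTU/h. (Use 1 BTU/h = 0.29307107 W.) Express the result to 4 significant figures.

2598 PS = 6.52001e+6 BTU/h and 0.5469 MW = 1.86610e+6 BTU/h.
6.52001e+6 − 1.86610e+6 ≈ 4.654e+6 BTU/h.

4.654e+6 BTU per hour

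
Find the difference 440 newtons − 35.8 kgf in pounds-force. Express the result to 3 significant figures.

20.0 pounds-force

440 N = 98.9159 lbf and 35.8 kgf = 78.9255 lbf.
98.9159 − 78.9255 ≈ 20.0 lbf.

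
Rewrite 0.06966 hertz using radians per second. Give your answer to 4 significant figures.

1 Hz = 6.28319 rad/s.
Then 0.06966 × 6.28319 ≈ 0.4377 rad/s.

0.4377 rad/s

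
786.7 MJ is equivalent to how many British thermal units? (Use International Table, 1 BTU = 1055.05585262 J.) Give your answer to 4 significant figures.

1 MJ = 947.817 BTU.
786.7 × 947.817 ≈ 745600 BTU.

745600 British thermal units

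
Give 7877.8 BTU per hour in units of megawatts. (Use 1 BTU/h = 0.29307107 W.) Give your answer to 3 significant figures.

0.00231 MW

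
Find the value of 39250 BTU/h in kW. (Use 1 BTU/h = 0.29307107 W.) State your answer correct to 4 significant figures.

11.50 kilowatts

1 BTU/h = 0.000293071 kW.
So 39250 × 0.000293071 ≈ 11.50 kW.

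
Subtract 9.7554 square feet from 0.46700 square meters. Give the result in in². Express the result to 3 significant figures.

-681 square inches

0.46700 m² = 723.851 in² and 9.7554 ft² = 1404.78 in².
723.851 − 1404.78 ≈ -681 in².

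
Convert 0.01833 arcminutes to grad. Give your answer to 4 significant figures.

1 arcmin = 0.0185185 grad.
So 0.01833 × 0.0185185 ≈ 0.0003394 grad.

0.0003394 gradians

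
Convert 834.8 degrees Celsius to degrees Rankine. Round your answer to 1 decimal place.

°R = (°C + 273.15) × 9/5.
Applying the formula gives 1994.3 °R.

1994.3 °R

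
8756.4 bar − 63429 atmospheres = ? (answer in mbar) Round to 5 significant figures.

-5.5513 × 10^7 mbar

8756.4 bar = 8.75640 × 10^6 mbar and 63429 atm = 6.42694 × 10^7 mbar.
8.75640 × 10^6 − 6.42694 × 10^7 ≈ -5.5513 × 10^7 mbar.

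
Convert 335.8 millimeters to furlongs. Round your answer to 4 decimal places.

1 mm = 4.97097 × 10^-6 furlong.
Thus 335.8 × 4.97097 × 10^-6 ≈ 0.0017 furlong.

0.0017 furlong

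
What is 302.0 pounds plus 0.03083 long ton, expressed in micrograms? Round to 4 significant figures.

302.0 lb = 1.36985 × 10^11 μg and 0.03083 long ton = 3.13247 × 10^10 μg.
1.36985 × 10^11 + 3.13247 × 10^10 ≈ 1.683 × 10^11 μg.

1.683 × 10^11 μg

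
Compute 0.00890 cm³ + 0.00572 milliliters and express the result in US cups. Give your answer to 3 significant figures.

6.18e-5 US cup

0.00890 cm³ = 3.76181e-5 US cup and 0.00572 mL = 2.41770e-5 US cup.
3.76181e-5 + 2.41770e-5 ≈ 6.18e-5 US cup.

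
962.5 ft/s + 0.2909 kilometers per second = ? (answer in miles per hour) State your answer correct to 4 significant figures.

1307 miles per hour

962.5 ft/s = 656.250 mph and 0.2909 km/s = 650.725 mph.
656.250 + 650.725 ≈ 1307 mph.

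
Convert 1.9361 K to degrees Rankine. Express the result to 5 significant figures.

3.4850 °R

°R = K × 9/5.
Applying the formula gives 3.4850 °R.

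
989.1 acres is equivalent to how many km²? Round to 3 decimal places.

4.003 square kilometers

1 acre = 0.00404686 km².
So 989.1 × 0.00404686 ≈ 4.003 km².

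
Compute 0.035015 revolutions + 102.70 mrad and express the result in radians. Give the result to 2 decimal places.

0.035015 rev = 0.220006 rad and 102.70 mrad = 0.102700 rad.
0.220006 + 0.102700 ≈ 0.32 rad.

0.32 radians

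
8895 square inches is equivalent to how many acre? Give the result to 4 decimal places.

0.0014 acres

1 in² = 1.59423 × 10^-7 acres.
So 8895 × 1.59423 × 10^-7 ≈ 0.0014 acre.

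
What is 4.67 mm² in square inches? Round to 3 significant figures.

1 square millimeter = 0.00155000 in².
Thus 4.67 × 0.00155000 ≈ 0.00724 in².

0.00724 in²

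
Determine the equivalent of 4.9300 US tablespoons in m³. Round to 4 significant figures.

1 US tbsp = 1.47868 × 10^-5 cubic meters.
Then 4.9300 × 1.47868 × 10^-5 ≈ 7.290 × 10^-5 m³.

7.290 × 10^-5 cubic meters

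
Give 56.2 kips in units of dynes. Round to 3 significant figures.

2.50e+10 dynes

1 kip = 4.44822e+8 dyn.
Thus 56.2 × 4.44822e+8 ≈ 2.50e+10 dyn.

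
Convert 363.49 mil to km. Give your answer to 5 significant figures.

1 mil = 2.54000e-8 kilometers.
So 363.49 × 2.54000e-8 ≈ 9.2326e-6 km.

9.2326e-6 kilometers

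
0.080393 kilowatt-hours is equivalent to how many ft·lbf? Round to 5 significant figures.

213460 ft·lbf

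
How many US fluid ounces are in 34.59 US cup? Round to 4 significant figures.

276.7 US fluid ounces

1 US cup = 8.00000 US fl oz.
So 34.59 × 8.00000 ≈ 276.7 US fl oz.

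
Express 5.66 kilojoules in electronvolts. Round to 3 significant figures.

3.53e+22 eV

1 kJ = 6.24151e+21 eV.
Then 5.66 × 6.24151e+21 ≈ 3.53e+22 eV.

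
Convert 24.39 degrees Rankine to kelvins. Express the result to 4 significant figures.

13.55 kelvins

°R = K × 9/5.
Applying the formula gives 13.55 K.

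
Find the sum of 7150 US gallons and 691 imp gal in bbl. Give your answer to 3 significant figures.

7150 US gal = 170.238 bbl and 691 imp gal = 19.7585 bbl.
170.238 + 19.7585 ≈ 190 bbl.

190 oil barrels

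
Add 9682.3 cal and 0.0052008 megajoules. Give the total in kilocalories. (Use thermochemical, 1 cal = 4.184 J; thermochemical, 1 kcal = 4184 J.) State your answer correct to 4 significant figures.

10.93 kilocalories

9682.3 cal = 9.68230 kcal and 0.0052008 MJ = 1.24302 kcal.
9.68230 + 1.24302 ≈ 10.93 kcal.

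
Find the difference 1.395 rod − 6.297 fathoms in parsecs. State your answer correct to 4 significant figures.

-1.458 × 10^-16 parsecs

1.395 rod = 2.27364 × 10^-16 pc and 6.297 fathom = 3.73207 × 10^-16 pc.
2.27364 × 10^-16 − 3.73207 × 10^-16 ≈ -1.458 × 10^-16 pc.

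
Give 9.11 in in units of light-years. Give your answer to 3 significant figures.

2.45 × 10^-17 ly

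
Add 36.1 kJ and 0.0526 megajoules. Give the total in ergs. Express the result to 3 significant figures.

8.87 × 10^11 ergs

36.1 kJ = 3.61000 × 10^11 erg and 0.0526 MJ = 5.26000 × 10^11 erg.
3.61000 × 10^11 + 5.26000 × 10^11 ≈ 8.87 × 10^11 erg.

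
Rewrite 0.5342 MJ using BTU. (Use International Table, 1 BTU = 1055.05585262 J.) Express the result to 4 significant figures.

506.3 British thermal units

1 megajoule = 947.817 BTU.
0.5342 × 947.817 ≈ 506.3 BTU.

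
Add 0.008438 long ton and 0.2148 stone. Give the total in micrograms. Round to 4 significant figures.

0.008438 long ton = 8.57340e+9 μg and 0.2148 st = 1.36404e+9 μg.
8.57340e+9 + 1.36404e+9 ≈ 9.937e+9 μg.

9.937e+9 μg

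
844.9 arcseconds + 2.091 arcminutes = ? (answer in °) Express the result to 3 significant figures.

0.270 degrees

844.9 arcsec = 0.234694 ° and 2.091 arcmin = 0.0348500 °.
0.234694 + 0.0348500 ≈ 0.270 °.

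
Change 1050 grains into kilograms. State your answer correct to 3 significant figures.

1 gr = 6.47989 × 10^-5 kg.
Thus 1050 × 6.47989 × 10^-5 ≈ 0.0680 kg.

0.0680 kg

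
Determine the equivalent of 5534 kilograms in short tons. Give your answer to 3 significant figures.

1 kg = 0.00110231 short ton.
Then 5534 × 0.00110231 ≈ 6.10 short ton.

6.10 short ton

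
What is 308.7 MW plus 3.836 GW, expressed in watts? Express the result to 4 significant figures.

308.7 MW = 3.08700e+8 W and 3.836 GW = 3.83600e+9 W.
3.08700e+8 + 3.83600e+9 ≈ 4.145e+9 W.

4.145e+9 W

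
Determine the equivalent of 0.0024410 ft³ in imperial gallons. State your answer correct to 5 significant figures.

0.015205 imperial gallons

1 cubic foot = 6.22884 imperial gallons.
Thus 0.0024410 × 6.22884 ≈ 0.015205 imp gal.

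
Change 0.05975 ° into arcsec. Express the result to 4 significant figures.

1 degree = 3600.00 arcseconds.
Thus 0.05975 × 3600.00 ≈ 215.1 arcsec.

215.1 arcsec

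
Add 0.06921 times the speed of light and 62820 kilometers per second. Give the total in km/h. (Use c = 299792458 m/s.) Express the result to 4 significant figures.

3.008 × 10^8 kilometers per hour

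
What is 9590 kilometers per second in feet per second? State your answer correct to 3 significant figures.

3.15e+7 ft/s

1 km/s = 3280.84 ft/s.
So 9590 × 3280.84 ≈ 3.15e+7 ft/s.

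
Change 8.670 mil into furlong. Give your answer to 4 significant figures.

1 mil = 1.26263 × 10^-7 furlongs.
Then 8.670 × 1.26263 × 10^-7 ≈ 1.095 × 10^-6 furlong.

1.095 × 10^-6 furlong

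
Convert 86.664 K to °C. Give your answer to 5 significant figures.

-186.49 degrees Celsius

K = °C + 273.15.
Applying the formula gives -186.49 °C.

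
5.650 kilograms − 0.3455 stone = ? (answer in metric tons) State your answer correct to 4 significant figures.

0.003456 metric tons

5.650 kg = 0.00565000 t and 0.3455 st = 0.00219403 t.
0.00565000 − 0.00219403 ≈ 0.003456 t.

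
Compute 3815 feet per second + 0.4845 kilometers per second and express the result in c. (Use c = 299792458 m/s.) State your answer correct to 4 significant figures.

3815 ft/s = 3.87872 × 10^-6 c and 0.4845 km/s = 1.61612 × 10^-6 c.
3.87872 × 10^-6 + 1.61612 × 10^-6 ≈ 5.495 × 10^-6 c.

5.495 × 10^-6 times the speed of light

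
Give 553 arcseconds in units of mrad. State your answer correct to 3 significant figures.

2.68 milliradians

1 arcsecond = 0.00484814 mrad.
Thus 553 × 0.00484814 ≈ 2.68 mrad.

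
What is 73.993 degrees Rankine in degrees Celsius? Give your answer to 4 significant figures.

-232.0 °C

°R = (°C + 273.15) × 9/5.
Applying the formula gives -232.0 °C.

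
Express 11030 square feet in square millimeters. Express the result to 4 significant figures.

1 square foot = 92903.0 mm².
So 11030 × 92903.0 ≈ 1.025e+9 mm².

1.025e+9 mm²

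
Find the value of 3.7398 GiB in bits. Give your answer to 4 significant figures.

3.212e+10 bits

1 GiB = 8.58993e+9 bit.
3.7398 × 8.58993e+9 ≈ 3.212e+10 bit.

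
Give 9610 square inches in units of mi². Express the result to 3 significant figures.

2.39e-6 mi²

1 in² = 2.49098e-10 mi².
Thus 9610 × 2.49098e-10 ≈ 2.39e-6 mi².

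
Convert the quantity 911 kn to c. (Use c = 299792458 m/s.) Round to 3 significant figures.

1.56 × 10^-6 c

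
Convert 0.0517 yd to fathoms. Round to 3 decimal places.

0.026 fathom

1 yard = 0.500000 fathoms.
So 0.0517 × 0.500000 ≈ 0.026 fathom.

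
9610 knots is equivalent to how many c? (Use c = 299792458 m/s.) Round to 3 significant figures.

1 kn = 1.71600e-9 c.
Then 9610 × 1.71600e-9 ≈ 1.65e-5 c.

1.65e-5 c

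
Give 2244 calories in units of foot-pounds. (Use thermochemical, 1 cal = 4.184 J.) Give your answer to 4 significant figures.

6925 ft·lbf

1 cal = 3.08596 foot-pounds.
2244 × 3.08596 ≈ 6925 ft·lbf.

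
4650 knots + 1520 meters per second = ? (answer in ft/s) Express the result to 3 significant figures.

4650 kn = 7848.32 ft/s and 1520 m/s = 4986.88 ft/s.
7848.32 + 4986.88 ≈ 12800 ft/s.

12800 feet per second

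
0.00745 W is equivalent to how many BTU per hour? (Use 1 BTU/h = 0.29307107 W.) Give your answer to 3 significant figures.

1 watt = 3.41214 BTU/h.
Then 0.00745 × 3.41214 ≈ 0.0254 BTU/h.

0.0254 BTU per hour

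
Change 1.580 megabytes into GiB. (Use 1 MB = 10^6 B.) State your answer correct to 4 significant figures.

0.001471 gibibytes

1 megabyte = 0.000931323 GiB.
1.580 × 0.000931323 ≈ 0.001471 GiB.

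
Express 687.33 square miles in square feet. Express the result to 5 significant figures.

1 mi² = 2.78784 × 10^7 ft².
Then 687.33 × 2.78784 × 10^7 ≈ 1.9162 × 10^10 ft².

1.9162 × 10^10 square feet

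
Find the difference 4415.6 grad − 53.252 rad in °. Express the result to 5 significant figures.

922.93 °

4415.6 grad = 3974.04 ° and 53.252 rad = 3051.11 °.
3974.04 − 3051.11 ≈ 922.93 °.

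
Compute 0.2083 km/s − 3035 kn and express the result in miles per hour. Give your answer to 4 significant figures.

0.2083 km/s = 465.954 mph and 3035 kn = 3492.62 mph.
465.954 − 3492.62 ≈ -3027 mph.

-3027 mph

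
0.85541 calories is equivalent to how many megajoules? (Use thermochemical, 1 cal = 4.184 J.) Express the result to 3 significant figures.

3.58 × 10^-6 megajoules

1 cal = 4.18400 × 10^-6 MJ.
So 0.85541 × 4.18400 × 10^-6 ≈ 3.58 × 10^-6 MJ.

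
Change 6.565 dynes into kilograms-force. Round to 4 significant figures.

1 dyn = 1.01972e-6 kgf.
So 6.565 × 1.01972e-6 ≈ 6.694e-6 kgf.

6.694e-6 kgf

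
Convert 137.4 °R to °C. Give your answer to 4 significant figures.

-196.8 °C

°R = (°C + 273.15) × 9/5.
Applying the formula gives -196.8 °C.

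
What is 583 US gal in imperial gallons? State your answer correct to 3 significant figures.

1 US gallon = 0.832674 imperial gallons.
So 583 × 0.832674 ≈ 485 imp gal.

485 imperial gallons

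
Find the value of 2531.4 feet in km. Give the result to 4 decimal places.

0.7716 km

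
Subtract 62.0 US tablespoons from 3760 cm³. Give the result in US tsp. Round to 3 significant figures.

577 US tsp

3760 cm³ = 762.844 US tsp and 62.0 US tbsp = 186.000 US tsp.
762.844 − 186.000 ≈ 577 US tsp.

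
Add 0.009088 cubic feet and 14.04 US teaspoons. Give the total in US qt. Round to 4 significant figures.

0.009088 ft³ = 0.271932 US qt and 14.04 US tsp = 0.0731250 US qt.
0.271932 + 0.0731250 ≈ 0.3451 US qt.

0.3451 US quarts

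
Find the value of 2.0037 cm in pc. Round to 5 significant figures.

1 cm = 3.240779 × 10^-19 pc.
Thus 2.0037 × 3.240779 × 10^-19 ≈ 6.4935 × 10^-19 pc.

6.4935 × 10^-19 pc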